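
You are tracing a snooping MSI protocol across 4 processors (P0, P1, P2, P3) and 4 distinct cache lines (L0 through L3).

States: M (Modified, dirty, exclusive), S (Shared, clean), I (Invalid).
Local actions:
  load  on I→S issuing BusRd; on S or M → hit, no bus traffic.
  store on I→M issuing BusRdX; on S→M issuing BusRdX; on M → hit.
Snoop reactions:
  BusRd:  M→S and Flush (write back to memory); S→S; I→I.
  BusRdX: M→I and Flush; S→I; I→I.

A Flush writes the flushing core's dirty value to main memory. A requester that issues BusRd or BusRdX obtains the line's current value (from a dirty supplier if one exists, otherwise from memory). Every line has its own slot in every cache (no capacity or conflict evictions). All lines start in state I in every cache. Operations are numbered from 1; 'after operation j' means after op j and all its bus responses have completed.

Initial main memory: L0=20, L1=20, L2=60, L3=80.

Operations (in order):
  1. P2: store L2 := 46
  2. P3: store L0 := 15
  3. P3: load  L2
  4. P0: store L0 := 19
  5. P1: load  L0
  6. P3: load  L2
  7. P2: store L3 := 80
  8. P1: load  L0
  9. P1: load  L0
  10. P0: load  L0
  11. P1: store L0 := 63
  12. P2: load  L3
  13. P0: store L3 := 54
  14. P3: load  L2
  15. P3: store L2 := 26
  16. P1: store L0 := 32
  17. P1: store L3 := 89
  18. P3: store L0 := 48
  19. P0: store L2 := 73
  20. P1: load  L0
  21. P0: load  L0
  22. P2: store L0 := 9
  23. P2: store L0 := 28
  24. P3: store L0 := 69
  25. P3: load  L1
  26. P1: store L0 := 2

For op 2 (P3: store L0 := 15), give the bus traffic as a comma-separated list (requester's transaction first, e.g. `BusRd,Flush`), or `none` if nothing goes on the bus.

bus = BusRdX

  op1 P2: store L2 := 46 → I/I/M/I on L2; bus BusRdX; mem=60
  op2 P3: store L0 := 15 → I/I/I/M on L0; bus BusRdX; mem=20
  op3 P3: load  L2 → I/I/S/S on L2; bus BusRd Flush; mem=46
  op4 P0: store L0 := 19 → M/I/I/I on L0; bus BusRdX Flush; mem=15
  op5 P1: load  L0 → S/S/I/I on L0; bus BusRd Flush; mem=19
  op6 P3: load  L2 → I/I/S/S on L2; bus (none); mem=46
  op7 P2: store L3 := 80 → I/I/M/I on L3; bus BusRdX; mem=80
  op8 P1: load  L0 → S/S/I/I on L0; bus (none); mem=19
  op9 P1: load  L0 → S/S/I/I on L0; bus (none); mem=19
  op10 P0: load  L0 → S/S/I/I on L0; bus (none); mem=19
  op11 P1: store L0 := 63 → I/M/I/I on L0; bus BusRdX; mem=19
  op12 P2: load  L3 → I/I/M/I on L3; bus (none); mem=80
  op13 P0: store L3 := 54 → M/I/I/I on L3; bus BusRdX Flush; mem=80
  op14 P3: load  L2 → I/I/S/S on L2; bus (none); mem=46
  op15 P3: store L2 := 26 → I/I/I/M on L2; bus BusRdX; mem=46
  op16 P1: store L0 := 32 → I/M/I/I on L0; bus (none); mem=19
  op17 P1: store L3 := 89 → I/M/I/I on L3; bus BusRdX Flush; mem=54
  op18 P3: store L0 := 48 → I/I/I/M on L0; bus BusRdX Flush; mem=32
  op19 P0: store L2 := 73 → M/I/I/I on L2; bus BusRdX Flush; mem=26
  op20 P1: load  L0 → I/S/I/S on L0; bus BusRd Flush; mem=48
  op21 P0: load  L0 → S/S/I/S on L0; bus BusRd; mem=48
  op22 P2: store L0 := 9 → I/I/M/I on L0; bus BusRdX; mem=48
  op23 P2: store L0 := 28 → I/I/M/I on L0; bus (none); mem=48
  op24 P3: store L0 := 69 → I/I/I/M on L0; bus BusRdX Flush; mem=28
  op25 P3: load  L1 → I/I/I/S on L1; bus BusRd; mem=20
  op26 P1: store L0 := 2 → I/M/I/I on L0; bus BusRdX Flush; mem=69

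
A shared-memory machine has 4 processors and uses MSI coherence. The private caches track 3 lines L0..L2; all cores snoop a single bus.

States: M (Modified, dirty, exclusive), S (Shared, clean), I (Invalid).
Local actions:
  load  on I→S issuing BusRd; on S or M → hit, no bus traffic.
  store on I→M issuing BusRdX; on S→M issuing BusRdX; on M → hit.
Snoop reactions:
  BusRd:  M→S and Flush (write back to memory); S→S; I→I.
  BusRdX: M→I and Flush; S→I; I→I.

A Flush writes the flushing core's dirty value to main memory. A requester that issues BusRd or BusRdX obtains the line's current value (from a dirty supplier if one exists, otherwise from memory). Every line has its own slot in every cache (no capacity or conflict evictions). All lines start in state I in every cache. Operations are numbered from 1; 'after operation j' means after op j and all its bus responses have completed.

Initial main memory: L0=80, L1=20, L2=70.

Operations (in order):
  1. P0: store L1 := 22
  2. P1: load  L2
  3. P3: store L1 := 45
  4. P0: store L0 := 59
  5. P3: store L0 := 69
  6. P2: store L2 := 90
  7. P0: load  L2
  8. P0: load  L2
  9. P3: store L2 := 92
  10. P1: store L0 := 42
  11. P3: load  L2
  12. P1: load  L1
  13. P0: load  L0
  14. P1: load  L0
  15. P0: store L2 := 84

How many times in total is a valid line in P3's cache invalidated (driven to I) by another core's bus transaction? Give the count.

invalidations = 2

1. P0: store L1 := 22  bus=[BusRdX]  L1: P0=M P1=I P2=I P3=I  mem[L1]=20
2. P1: load  L2  bus=[BusRd]  L2: P0=I P1=S P2=I P3=I  mem[L2]=70
3. P3: store L1 := 45  bus=[BusRdX,Flush]  L1: P0=I P1=I P2=I P3=M  mem[L1]=22
4. P0: store L0 := 59  bus=[BusRdX]  L0: P0=M P1=I P2=I P3=I  mem[L0]=80
5. P3: store L0 := 69  bus=[BusRdX,Flush]  L0: P0=I P1=I P2=I P3=M  mem[L0]=59
6. P2: store L2 := 90  bus=[BusRdX]  L2: P0=I P1=I P2=M P3=I  mem[L2]=70
7. P0: load  L2  bus=[BusRd,Flush]  L2: P0=S P1=I P2=S P3=I  mem[L2]=90
8. P0: load  L2  bus=[-]  L2: P0=S P1=I P2=S P3=I  mem[L2]=90
9. P3: store L2 := 92  bus=[BusRdX]  L2: P0=I P1=I P2=I P3=M  mem[L2]=90
10. P1: store L0 := 42  bus=[BusRdX,Flush]  L0: P0=I P1=M P2=I P3=I  mem[L0]=69
11. P3: load  L2  bus=[-]  L2: P0=I P1=I P2=I P3=M  mem[L2]=90
12. P1: load  L1  bus=[BusRd,Flush]  L1: P0=I P1=S P2=I P3=S  mem[L1]=45
13. P0: load  L0  bus=[BusRd,Flush]  L0: P0=S P1=S P2=I P3=I  mem[L0]=42
14. P1: load  L0  bus=[-]  L0: P0=S P1=S P2=I P3=I  mem[L0]=42
15. P0: store L2 := 84  bus=[BusRdX,Flush]  L2: P0=M P1=I P2=I P3=I  mem[L2]=92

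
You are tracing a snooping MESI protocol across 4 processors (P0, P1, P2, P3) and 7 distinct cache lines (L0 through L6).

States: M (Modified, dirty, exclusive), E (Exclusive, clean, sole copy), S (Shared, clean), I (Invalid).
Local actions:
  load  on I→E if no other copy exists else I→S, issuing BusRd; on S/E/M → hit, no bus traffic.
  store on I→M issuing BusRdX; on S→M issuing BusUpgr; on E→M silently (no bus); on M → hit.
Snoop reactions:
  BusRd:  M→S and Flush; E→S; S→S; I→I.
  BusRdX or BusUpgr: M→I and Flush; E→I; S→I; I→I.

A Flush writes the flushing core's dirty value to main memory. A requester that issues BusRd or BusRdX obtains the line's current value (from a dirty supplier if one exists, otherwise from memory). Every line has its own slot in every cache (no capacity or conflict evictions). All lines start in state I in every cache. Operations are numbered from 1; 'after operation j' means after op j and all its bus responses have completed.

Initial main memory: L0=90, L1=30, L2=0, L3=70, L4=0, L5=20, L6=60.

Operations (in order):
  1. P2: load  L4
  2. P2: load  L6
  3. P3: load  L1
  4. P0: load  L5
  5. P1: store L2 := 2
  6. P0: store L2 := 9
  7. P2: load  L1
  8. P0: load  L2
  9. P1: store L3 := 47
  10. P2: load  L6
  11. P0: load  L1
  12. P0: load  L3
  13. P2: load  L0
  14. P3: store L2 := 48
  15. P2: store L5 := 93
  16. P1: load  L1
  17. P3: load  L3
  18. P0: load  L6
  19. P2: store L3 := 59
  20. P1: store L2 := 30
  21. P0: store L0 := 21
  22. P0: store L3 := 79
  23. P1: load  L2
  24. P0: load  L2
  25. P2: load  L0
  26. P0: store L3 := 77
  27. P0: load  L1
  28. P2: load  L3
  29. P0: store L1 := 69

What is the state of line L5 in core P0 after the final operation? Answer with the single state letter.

state = I

step 1: P2: load  L4  ⟶  IIEI  (L4)  txn=BusRd  M[L4]=0
step 2: P2: load  L6  ⟶  IIEI  (L6)  txn=BusRd  M[L6]=60
step 3: P3: load  L1  ⟶  IIIE  (L1)  txn=BusRd  M[L1]=30
step 4: P0: load  L5  ⟶  EIII  (L5)  txn=BusRd  M[L5]=20
step 5: P1: store L2 := 2  ⟶  IMII  (L2)  txn=BusRdX  M[L2]=0
step 6: P0: store L2 := 9  ⟶  MIII  (L2)  txn=BusRdX+Flush  M[L2]=2
step 7: P2: load  L1  ⟶  IISS  (L1)  txn=BusRd  M[L1]=30
step 8: P0: load  L2  ⟶  MIII  (L2)  txn=∅  M[L2]=2
step 9: P1: store L3 := 47  ⟶  IMII  (L3)  txn=BusRdX  M[L3]=70
step 10: P2: load  L6  ⟶  IIEI  (L6)  txn=∅  M[L6]=60
step 11: P0: load  L1  ⟶  SISS  (L1)  txn=BusRd  M[L1]=30
step 12: P0: load  L3  ⟶  SSII  (L3)  txn=BusRd+Flush  M[L3]=47
step 13: P2: load  L0  ⟶  IIEI  (L0)  txn=BusRd  M[L0]=90
step 14: P3: store L2 := 48  ⟶  IIIM  (L2)  txn=BusRdX+Flush  M[L2]=9
step 15: P2: store L5 := 93  ⟶  IIMI  (L5)  txn=BusRdX  M[L5]=20
step 16: P1: load  L1  ⟶  SSSS  (L1)  txn=BusRd  M[L1]=30
step 17: P3: load  L3  ⟶  SSIS  (L3)  txn=BusRd  M[L3]=47
step 18: P0: load  L6  ⟶  SISI  (L6)  txn=BusRd  M[L6]=60
step 19: P2: store L3 := 59  ⟶  IIMI  (L3)  txn=BusRdX  M[L3]=47
step 20: P1: store L2 := 30  ⟶  IMII  (L2)  txn=BusRdX+Flush  M[L2]=48
step 21: P0: store L0 := 21  ⟶  MIII  (L0)  txn=BusRdX  M[L0]=90
step 22: P0: store L3 := 79  ⟶  MIII  (L3)  txn=BusRdX+Flush  M[L3]=59
step 23: P1: load  L2  ⟶  IMII  (L2)  txn=∅  M[L2]=48
step 24: P0: load  L2  ⟶  SSII  (L2)  txn=BusRd+Flush  M[L2]=30
step 25: P2: load  L0  ⟶  SISI  (L0)  txn=BusRd+Flush  M[L0]=21
step 26: P0: store L3 := 77  ⟶  MIII  (L3)  txn=∅  M[L3]=59
step 27: P0: load  L1  ⟶  SSSS  (L1)  txn=∅  M[L1]=30
step 28: P2: load  L3  ⟶  SISI  (L3)  txn=BusRd+Flush  M[L3]=77
step 29: P0: store L1 := 69  ⟶  MIII  (L1)  txn=BusUpgr  M[L1]=30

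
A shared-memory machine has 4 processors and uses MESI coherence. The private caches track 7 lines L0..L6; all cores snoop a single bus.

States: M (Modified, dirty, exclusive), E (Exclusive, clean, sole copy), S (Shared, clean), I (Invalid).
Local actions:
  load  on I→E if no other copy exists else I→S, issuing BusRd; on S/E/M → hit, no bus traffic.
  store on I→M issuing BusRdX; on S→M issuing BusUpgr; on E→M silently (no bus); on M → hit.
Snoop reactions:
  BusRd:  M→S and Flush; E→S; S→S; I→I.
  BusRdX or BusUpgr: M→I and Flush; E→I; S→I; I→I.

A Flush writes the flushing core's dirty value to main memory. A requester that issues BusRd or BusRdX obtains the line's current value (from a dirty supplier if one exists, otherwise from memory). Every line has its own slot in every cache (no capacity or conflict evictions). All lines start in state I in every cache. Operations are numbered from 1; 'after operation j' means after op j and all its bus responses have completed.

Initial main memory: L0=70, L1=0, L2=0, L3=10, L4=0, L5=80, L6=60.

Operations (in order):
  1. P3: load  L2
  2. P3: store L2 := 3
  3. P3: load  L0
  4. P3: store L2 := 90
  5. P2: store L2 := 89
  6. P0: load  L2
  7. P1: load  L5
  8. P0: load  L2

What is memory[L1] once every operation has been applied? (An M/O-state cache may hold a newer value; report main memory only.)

memory[L1] = 0

1. P3: load  L2  bus=[BusRd]  L2: P0=I P1=I P2=I P3=E  mem[L2]=0
2. P3: store L2 := 3  bus=[-]  L2: P0=I P1=I P2=I P3=M  mem[L2]=0
3. P3: load  L0  bus=[BusRd]  L0: P0=I P1=I P2=I P3=E  mem[L0]=70
4. P3: store L2 := 90  bus=[-]  L2: P0=I P1=I P2=I P3=M  mem[L2]=0
5. P2: store L2 := 89  bus=[BusRdX,Flush]  L2: P0=I P1=I P2=M P3=I  mem[L2]=90
6. P0: load  L2  bus=[BusRd,Flush]  L2: P0=S P1=I P2=S P3=I  mem[L2]=89
7. P1: load  L5  bus=[BusRd]  L5: P0=I P1=E P2=I P3=I  mem[L5]=80
8. P0: load  L2  bus=[-]  L2: P0=S P1=I P2=S P3=I  mem[L2]=89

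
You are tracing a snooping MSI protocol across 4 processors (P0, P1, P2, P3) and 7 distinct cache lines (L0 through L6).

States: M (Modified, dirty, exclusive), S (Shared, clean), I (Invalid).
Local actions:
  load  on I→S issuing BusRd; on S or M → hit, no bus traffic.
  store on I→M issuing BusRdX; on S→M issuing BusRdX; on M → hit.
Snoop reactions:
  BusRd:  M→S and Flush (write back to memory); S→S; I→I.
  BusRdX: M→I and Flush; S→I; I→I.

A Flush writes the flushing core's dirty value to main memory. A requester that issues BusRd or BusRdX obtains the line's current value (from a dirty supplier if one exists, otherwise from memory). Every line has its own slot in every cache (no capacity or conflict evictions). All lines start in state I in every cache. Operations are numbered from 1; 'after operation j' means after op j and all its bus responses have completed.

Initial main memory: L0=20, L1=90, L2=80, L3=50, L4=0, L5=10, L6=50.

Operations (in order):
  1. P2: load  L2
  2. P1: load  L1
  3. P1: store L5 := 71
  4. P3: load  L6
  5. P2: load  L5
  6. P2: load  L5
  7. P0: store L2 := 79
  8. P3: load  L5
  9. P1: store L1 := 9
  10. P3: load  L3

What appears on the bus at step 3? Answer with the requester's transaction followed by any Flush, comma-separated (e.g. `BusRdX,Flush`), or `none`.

1. P2: load  L2  bus=[BusRd]  L2: P0=I P1=I P2=S P3=I  mem[L2]=80
2. P1: load  L1  bus=[BusRd]  L1: P0=I P1=S P2=I P3=I  mem[L1]=90
3. P1: store L5 := 71  bus=[BusRdX]  L5: P0=I P1=M P2=I P3=I  mem[L5]=10
4. P3: load  L6  bus=[BusRd]  L6: P0=I P1=I P2=I P3=S  mem[L6]=50
5. P2: load  L5  bus=[BusRd,Flush]  L5: P0=I P1=S P2=S P3=I  mem[L5]=71
6. P2: load  L5  bus=[-]  L5: P0=I P1=S P2=S P3=I  mem[L5]=71
7. P0: store L2 := 79  bus=[BusRdX]  L2: P0=M P1=I P2=I P3=I  mem[L2]=80
8. P3: load  L5  bus=[BusRd]  L5: P0=I P1=S P2=S P3=S  mem[L5]=71
9. P1: store L1 := 9  bus=[BusRdX]  L1: P0=I P1=M P2=I P3=I  mem[L1]=90
10. P3: load  L3  bus=[BusRd]  L3: P0=I P1=I P2=I P3=S  mem[L3]=50

bus = BusRdX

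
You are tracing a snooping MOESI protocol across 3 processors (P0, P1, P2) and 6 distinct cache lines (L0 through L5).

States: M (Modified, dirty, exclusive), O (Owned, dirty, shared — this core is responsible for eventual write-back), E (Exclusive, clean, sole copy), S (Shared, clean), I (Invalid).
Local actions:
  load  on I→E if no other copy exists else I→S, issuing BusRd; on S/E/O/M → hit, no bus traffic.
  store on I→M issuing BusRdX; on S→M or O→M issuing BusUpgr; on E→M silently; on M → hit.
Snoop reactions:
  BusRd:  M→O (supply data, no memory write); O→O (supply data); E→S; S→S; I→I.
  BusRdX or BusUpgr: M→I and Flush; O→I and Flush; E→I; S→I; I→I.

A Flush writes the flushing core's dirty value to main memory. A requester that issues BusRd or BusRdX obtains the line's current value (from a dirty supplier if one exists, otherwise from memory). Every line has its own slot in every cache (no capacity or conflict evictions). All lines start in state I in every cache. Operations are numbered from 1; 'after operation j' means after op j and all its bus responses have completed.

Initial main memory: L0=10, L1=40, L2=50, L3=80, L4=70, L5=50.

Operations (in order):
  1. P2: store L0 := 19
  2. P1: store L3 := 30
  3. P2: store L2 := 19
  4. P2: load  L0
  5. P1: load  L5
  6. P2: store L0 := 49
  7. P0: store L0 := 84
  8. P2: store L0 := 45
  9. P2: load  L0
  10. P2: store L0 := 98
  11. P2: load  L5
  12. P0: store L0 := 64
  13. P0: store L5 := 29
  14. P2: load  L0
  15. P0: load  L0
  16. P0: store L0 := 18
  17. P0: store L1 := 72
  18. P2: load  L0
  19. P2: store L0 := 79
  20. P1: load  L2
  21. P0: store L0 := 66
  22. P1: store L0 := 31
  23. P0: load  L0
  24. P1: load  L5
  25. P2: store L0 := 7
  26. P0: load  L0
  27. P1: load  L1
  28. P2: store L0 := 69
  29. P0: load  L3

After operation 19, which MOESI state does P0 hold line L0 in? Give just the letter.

  op1 P2: store L0 := 19 → I/I/M on L0; bus BusRdX; mem=10
  op2 P1: store L3 := 30 → I/M/I on L3; bus BusRdX; mem=80
  op3 P2: store L2 := 19 → I/I/M on L2; bus BusRdX; mem=50
  op4 P2: load  L0 → I/I/M on L0; bus (none); mem=10
  op5 P1: load  L5 → I/E/I on L5; bus BusRd; mem=50
  op6 P2: store L0 := 49 → I/I/M on L0; bus (none); mem=10
  op7 P0: store L0 := 84 → M/I/I on L0; bus BusRdX Flush; mem=49
  op8 P2: store L0 := 45 → I/I/M on L0; bus BusRdX Flush; mem=84
  op9 P2: load  L0 → I/I/M on L0; bus (none); mem=84
  op10 P2: store L0 := 98 → I/I/M on L0; bus (none); mem=84
  op11 P2: load  L5 → I/S/S on L5; bus BusRd; mem=50
  op12 P0: store L0 := 64 → M/I/I on L0; bus BusRdX Flush; mem=98
  op13 P0: store L5 := 29 → M/I/I on L5; bus BusRdX; mem=50
  op14 P2: load  L0 → O/I/S on L0; bus BusRd; mem=98
  op15 P0: load  L0 → O/I/S on L0; bus (none); mem=98
  op16 P0: store L0 := 18 → M/I/I on L0; bus BusUpgr; mem=98
  op17 P0: store L1 := 72 → M/I/I on L1; bus BusRdX; mem=40
  op18 P2: load  L0 → O/I/S on L0; bus BusRd; mem=98
  op19 P2: store L0 := 79 → I/I/M on L0; bus BusUpgr Flush; mem=18
  op20 P1: load  L2 → I/S/O on L2; bus BusRd; mem=50
  op21 P0: store L0 := 66 → M/I/I on L0; bus BusRdX Flush; mem=79
  op22 P1: store L0 := 31 → I/M/I on L0; bus BusRdX Flush; mem=66
  op23 P0: load  L0 → S/O/I on L0; bus BusRd; mem=66
  op24 P1: load  L5 → O/S/I on L5; bus BusRd; mem=50
  op25 P2: store L0 := 7 → I/I/M on L0; bus BusRdX Flush; mem=31
  op26 P0: load  L0 → S/I/O on L0; bus BusRd; mem=31
  op27 P1: load  L1 → O/S/I on L1; bus BusRd; mem=40
  op28 P2: store L0 := 69 → I/I/M on L0; bus BusUpgr; mem=31
  op29 P0: load  L3 → S/O/I on L3; bus BusRd; mem=80

state = I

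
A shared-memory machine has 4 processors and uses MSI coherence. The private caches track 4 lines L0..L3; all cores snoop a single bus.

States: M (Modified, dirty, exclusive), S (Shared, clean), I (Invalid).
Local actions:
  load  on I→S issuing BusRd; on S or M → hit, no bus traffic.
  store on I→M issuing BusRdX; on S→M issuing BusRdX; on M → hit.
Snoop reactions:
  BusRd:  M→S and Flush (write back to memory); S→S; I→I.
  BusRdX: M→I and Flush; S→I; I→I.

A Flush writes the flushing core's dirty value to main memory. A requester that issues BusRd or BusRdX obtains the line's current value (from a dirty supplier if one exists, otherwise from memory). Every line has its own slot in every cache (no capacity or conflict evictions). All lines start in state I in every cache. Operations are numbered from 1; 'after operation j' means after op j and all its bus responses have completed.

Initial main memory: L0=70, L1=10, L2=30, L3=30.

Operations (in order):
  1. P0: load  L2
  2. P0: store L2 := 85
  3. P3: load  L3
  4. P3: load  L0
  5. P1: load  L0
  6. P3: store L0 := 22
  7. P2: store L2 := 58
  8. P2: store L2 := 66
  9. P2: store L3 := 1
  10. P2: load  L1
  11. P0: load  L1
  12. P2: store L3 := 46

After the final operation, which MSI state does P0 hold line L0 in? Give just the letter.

1. P0: load  L2  bus=[BusRd]  L2: P0=S P1=I P2=I P3=I  mem[L2]=30
2. P0: store L2 := 85  bus=[BusRdX]  L2: P0=M P1=I P2=I P3=I  mem[L2]=30
3. P3: load  L3  bus=[BusRd]  L3: P0=I P1=I P2=I P3=S  mem[L3]=30
4. P3: load  L0  bus=[BusRd]  L0: P0=I P1=I P2=I P3=S  mem[L0]=70
5. P1: load  L0  bus=[BusRd]  L0: P0=I P1=S P2=I P3=S  mem[L0]=70
6. P3: store L0 := 22  bus=[BusRdX]  L0: P0=I P1=I P2=I P3=M  mem[L0]=70
7. P2: store L2 := 58  bus=[BusRdX,Flush]  L2: P0=I P1=I P2=M P3=I  mem[L2]=85
8. P2: store L2 := 66  bus=[-]  L2: P0=I P1=I P2=M P3=I  mem[L2]=85
9. P2: store L3 := 1  bus=[BusRdX]  L3: P0=I P1=I P2=M P3=I  mem[L3]=30
10. P2: load  L1  bus=[BusRd]  L1: P0=I P1=I P2=S P3=I  mem[L1]=10
11. P0: load  L1  bus=[BusRd]  L1: P0=S P1=I P2=S P3=I  mem[L1]=10
12. P2: store L3 := 46  bus=[-]  L3: P0=I P1=I P2=M P3=I  mem[L3]=30

state = I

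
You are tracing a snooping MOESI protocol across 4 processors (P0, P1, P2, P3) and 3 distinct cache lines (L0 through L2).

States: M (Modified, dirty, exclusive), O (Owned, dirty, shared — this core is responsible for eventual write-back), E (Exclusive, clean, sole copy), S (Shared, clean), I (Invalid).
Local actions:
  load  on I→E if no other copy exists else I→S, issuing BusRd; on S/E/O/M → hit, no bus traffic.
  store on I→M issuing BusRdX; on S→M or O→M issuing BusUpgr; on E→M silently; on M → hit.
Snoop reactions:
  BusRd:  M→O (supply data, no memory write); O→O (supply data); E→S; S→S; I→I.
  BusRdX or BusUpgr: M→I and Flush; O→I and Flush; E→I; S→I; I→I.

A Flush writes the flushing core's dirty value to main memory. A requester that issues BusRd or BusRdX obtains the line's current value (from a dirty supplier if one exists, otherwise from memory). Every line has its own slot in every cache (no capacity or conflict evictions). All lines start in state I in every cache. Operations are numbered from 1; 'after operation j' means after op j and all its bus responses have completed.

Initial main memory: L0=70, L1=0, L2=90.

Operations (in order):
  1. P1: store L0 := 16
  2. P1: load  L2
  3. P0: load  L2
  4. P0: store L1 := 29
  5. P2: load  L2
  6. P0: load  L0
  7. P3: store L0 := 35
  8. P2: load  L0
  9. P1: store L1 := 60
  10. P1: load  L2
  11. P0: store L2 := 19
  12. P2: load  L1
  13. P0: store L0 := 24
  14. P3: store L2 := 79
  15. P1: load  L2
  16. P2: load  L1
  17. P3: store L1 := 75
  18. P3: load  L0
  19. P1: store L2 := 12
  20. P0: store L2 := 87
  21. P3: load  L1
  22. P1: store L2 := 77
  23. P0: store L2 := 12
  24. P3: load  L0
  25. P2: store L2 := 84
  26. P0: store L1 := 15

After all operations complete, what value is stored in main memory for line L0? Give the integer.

  op1 P1: store L0 := 16 → I/M/I/I on L0; bus BusRdX; mem=70
  op2 P1: load  L2 → I/E/I/I on L2; bus BusRd; mem=90
  op3 P0: load  L2 → S/S/I/I on L2; bus BusRd; mem=90
  op4 P0: store L1 := 29 → M/I/I/I on L1; bus BusRdX; mem=0
  op5 P2: load  L2 → S/S/S/I on L2; bus BusRd; mem=90
  op6 P0: load  L0 → S/O/I/I on L0; bus BusRd; mem=70
  op7 P3: store L0 := 35 → I/I/I/M on L0; bus BusRdX Flush; mem=16
  op8 P2: load  L0 → I/I/S/O on L0; bus BusRd; mem=16
  op9 P1: store L1 := 60 → I/M/I/I on L1; bus BusRdX Flush; mem=29
  op10 P1: load  L2 → S/S/S/I on L2; bus (none); mem=90
  op11 P0: store L2 := 19 → M/I/I/I on L2; bus BusUpgr; mem=90
  op12 P2: load  L1 → I/O/S/I on L1; bus BusRd; mem=29
  op13 P0: store L0 := 24 → M/I/I/I on L0; bus BusRdX Flush; mem=35
  op14 P3: store L2 := 79 → I/I/I/M on L2; bus BusRdX Flush; mem=19
  op15 P1: load  L2 → I/S/I/O on L2; bus BusRd; mem=19
  op16 P2: load  L1 → I/O/S/I on L1; bus (none); mem=29
  op17 P3: store L1 := 75 → I/I/I/M on L1; bus BusRdX Flush; mem=60
  op18 P3: load  L0 → O/I/I/S on L0; bus BusRd; mem=35
  op19 P1: store L2 := 12 → I/M/I/I on L2; bus BusUpgr Flush; mem=79
  op20 P0: store L2 := 87 → M/I/I/I on L2; bus BusRdX Flush; mem=12
  op21 P3: load  L1 → I/I/I/M on L1; bus (none); mem=60
  op22 P1: store L2 := 77 → I/M/I/I on L2; bus BusRdX Flush; mem=87
  op23 P0: store L2 := 12 → M/I/I/I on L2; bus BusRdX Flush; mem=77
  op24 P3: load  L0 → O/I/I/S on L0; bus (none); mem=35
  op25 P2: store L2 := 84 → I/I/M/I on L2; bus BusRdX Flush; mem=12
  op26 P0: store L1 := 15 → M/I/I/I on L1; bus BusRdX Flush; mem=75

memory[L0] = 35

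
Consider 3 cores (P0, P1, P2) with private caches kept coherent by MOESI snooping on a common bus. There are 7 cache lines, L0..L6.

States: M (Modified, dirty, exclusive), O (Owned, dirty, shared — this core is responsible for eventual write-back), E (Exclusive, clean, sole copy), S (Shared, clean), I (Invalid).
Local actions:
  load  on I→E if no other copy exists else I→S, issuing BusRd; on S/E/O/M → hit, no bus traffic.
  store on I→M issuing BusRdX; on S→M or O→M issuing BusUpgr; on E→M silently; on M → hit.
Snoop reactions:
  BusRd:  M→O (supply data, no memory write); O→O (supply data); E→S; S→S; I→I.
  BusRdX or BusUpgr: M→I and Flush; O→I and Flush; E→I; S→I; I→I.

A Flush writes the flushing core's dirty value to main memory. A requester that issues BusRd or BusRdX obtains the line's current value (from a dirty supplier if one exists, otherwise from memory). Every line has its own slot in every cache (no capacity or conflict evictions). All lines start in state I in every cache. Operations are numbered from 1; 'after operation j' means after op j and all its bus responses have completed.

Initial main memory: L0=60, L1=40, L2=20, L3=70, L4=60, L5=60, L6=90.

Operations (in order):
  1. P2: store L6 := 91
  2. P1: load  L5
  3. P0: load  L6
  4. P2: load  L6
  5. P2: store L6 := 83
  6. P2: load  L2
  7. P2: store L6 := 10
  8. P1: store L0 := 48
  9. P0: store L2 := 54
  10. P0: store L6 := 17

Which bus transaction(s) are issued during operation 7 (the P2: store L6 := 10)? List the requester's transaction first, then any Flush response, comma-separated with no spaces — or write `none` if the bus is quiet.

bus = none

step 1: P2: store L6 := 91  ⟶  IIM  (L6)  txn=BusRdX  M[L6]=90
step 2: P1: load  L5  ⟶  IEI  (L5)  txn=BusRd  M[L5]=60
step 3: P0: load  L6  ⟶  SIO  (L6)  txn=BusRd  M[L6]=90
step 4: P2: load  L6  ⟶  SIO  (L6)  txn=∅  M[L6]=90
step 5: P2: store L6 := 83  ⟶  IIM  (L6)  txn=BusUpgr  M[L6]=90
step 6: P2: load  L2  ⟶  IIE  (L2)  txn=BusRd  M[L2]=20
step 7: P2: store L6 := 10  ⟶  IIM  (L6)  txn=∅  M[L6]=90
step 8: P1: store L0 := 48  ⟶  IMI  (L0)  txn=BusRdX  M[L0]=60
step 9: P0: store L2 := 54  ⟶  MII  (L2)  txn=BusRdX  M[L2]=20
step 10: P0: store L6 := 17  ⟶  MII  (L6)  txn=BusRdX+Flush  M[L6]=10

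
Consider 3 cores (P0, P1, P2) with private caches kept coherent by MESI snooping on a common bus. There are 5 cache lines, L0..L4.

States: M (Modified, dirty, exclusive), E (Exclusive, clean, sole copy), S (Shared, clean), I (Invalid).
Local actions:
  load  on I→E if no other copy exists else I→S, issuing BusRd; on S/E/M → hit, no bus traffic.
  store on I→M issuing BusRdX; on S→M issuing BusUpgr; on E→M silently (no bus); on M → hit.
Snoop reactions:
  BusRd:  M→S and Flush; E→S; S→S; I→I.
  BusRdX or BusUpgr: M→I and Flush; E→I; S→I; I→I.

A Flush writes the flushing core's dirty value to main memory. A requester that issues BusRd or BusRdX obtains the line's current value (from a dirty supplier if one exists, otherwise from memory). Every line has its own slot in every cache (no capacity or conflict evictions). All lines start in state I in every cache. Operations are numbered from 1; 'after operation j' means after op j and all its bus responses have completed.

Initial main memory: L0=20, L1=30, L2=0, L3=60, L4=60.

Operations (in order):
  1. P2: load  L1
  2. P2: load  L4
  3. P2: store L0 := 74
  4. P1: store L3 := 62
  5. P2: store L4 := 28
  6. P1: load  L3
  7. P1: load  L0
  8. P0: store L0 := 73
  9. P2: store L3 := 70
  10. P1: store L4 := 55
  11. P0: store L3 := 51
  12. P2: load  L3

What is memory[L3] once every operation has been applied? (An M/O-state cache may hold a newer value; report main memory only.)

1. P2: load  L1  bus=[BusRd]  L1: P0=I P1=I P2=E  mem[L1]=30
2. P2: load  L4  bus=[BusRd]  L4: P0=I P1=I P2=E  mem[L4]=60
3. P2: store L0 := 74  bus=[BusRdX]  L0: P0=I P1=I P2=M  mem[L0]=20
4. P1: store L3 := 62  bus=[BusRdX]  L3: P0=I P1=M P2=I  mem[L3]=60
5. P2: store L4 := 28  bus=[-]  L4: P0=I P1=I P2=M  mem[L4]=60
6. P1: load  L3  bus=[-]  L3: P0=I P1=M P2=I  mem[L3]=60
7. P1: load  L0  bus=[BusRd,Flush]  L0: P0=I P1=S P2=S  mem[L0]=74
8. P0: store L0 := 73  bus=[BusRdX]  L0: P0=M P1=I P2=I  mem[L0]=74
9. P2: store L3 := 70  bus=[BusRdX,Flush]  L3: P0=I P1=I P2=M  mem[L3]=62
10. P1: store L4 := 55  bus=[BusRdX,Flush]  L4: P0=I P1=M P2=I  mem[L4]=28
11. P0: store L3 := 51  bus=[BusRdX,Flush]  L3: P0=M P1=I P2=I  mem[L3]=70
12. P2: load  L3  bus=[BusRd,Flush]  L3: P0=S P1=I P2=S  mem[L3]=51

memory[L3] = 51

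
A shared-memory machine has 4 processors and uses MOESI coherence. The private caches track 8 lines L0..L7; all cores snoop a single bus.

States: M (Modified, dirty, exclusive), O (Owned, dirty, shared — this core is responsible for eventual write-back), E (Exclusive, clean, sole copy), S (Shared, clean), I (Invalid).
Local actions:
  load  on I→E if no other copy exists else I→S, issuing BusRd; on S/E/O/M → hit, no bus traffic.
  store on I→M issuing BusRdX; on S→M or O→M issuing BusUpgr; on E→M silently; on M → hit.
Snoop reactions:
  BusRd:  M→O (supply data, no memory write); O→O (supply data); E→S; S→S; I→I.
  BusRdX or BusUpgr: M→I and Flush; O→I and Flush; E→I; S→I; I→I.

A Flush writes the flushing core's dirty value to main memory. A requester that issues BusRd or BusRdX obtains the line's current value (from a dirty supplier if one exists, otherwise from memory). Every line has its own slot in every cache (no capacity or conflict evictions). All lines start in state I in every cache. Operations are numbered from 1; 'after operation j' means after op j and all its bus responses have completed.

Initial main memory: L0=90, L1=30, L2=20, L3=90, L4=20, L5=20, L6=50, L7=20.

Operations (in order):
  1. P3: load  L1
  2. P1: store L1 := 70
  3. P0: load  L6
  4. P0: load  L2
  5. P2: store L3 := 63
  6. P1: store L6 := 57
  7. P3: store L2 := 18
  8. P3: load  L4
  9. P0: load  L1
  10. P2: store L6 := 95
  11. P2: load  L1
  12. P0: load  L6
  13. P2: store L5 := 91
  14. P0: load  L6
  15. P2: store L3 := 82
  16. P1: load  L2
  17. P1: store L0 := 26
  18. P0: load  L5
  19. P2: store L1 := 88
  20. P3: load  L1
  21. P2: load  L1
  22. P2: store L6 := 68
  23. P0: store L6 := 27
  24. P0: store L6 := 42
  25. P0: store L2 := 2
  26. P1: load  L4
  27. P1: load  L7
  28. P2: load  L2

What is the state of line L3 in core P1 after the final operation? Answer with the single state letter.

[1] P3: load  L1 | P0:I, P1:I, P2:I, P3:E(30) | bus: BusRd
[2] P1: store L1 := 70 | P0:I, P1:M(70), P2:I, P3:I | bus: BusRdX
[3] P0: load  L6 | P0:E(50), P1:I, P2:I, P3:I | bus: BusRd
[4] P0: load  L2 | P0:E(20), P1:I, P2:I, P3:I | bus: BusRd
[5] P2: store L3 := 63 | P0:I, P1:I, P2:M(63), P3:I | bus: BusRdX
[6] P1: store L6 := 57 | P0:I, P1:M(57), P2:I, P3:I | bus: BusRdX
[7] P3: store L2 := 18 | P0:I, P1:I, P2:I, P3:M(18) | bus: BusRdX
[8] P3: load  L4 | P0:I, P1:I, P2:I, P3:E(20) | bus: BusRd
[9] P0: load  L1 | P0:S(70), P1:O(70), P2:I, P3:I | bus: BusRd
[10] P2: store L6 := 95 | P0:I, P1:I, P2:M(95), P3:I | bus: BusRdX,Flush
[11] P2: load  L1 | P0:S(70), P1:O(70), P2:S(70), P3:I | bus: BusRd
[12] P0: load  L6 | P0:S(95), P1:I, P2:O(95), P3:I | bus: BusRd
[13] P2: store L5 := 91 | P0:I, P1:I, P2:M(91), P3:I | bus: BusRdX
[14] P0: load  L6 | P0:S(95), P1:I, P2:O(95), P3:I | bus: none
[15] P2: store L3 := 82 | P0:I, P1:I, P2:M(82), P3:I | bus: none
[16] P1: load  L2 | P0:I, P1:S(18), P2:I, P3:O(18) | bus: BusRd
[17] P1: store L0 := 26 | P0:I, P1:M(26), P2:I, P3:I | bus: BusRdX
[18] P0: load  L5 | P0:S(91), P1:I, P2:O(91), P3:I | bus: BusRd
[19] P2: store L1 := 88 | P0:I, P1:I, P2:M(88), P3:I | bus: BusUpgr,Flush
[20] P3: load  L1 | P0:I, P1:I, P2:O(88), P3:S(88) | bus: BusRd
[21] P2: load  L1 | P0:I, P1:I, P2:O(88), P3:S(88) | bus: none
[22] P2: store L6 := 68 | P0:I, P1:I, P2:M(68), P3:I | bus: BusUpgr
[23] P0: store L6 := 27 | P0:M(27), P1:I, P2:I, P3:I | bus: BusRdX,Flush
[24] P0: store L6 := 42 | P0:M(42), P1:I, P2:I, P3:I | bus: none
[25] P0: store L2 := 2 | P0:M(2), P1:I, P2:I, P3:I | bus: BusRdX,Flush
[26] P1: load  L4 | P0:I, P1:S(20), P2:I, P3:S(20) | bus: BusRd
[27] P1: load  L7 | P0:I, P1:E(20), P2:I, P3:I | bus: BusRd
[28] P2: load  L2 | P0:O(2), P1:I, P2:S(2), P3:I | bus: BusRd

state = I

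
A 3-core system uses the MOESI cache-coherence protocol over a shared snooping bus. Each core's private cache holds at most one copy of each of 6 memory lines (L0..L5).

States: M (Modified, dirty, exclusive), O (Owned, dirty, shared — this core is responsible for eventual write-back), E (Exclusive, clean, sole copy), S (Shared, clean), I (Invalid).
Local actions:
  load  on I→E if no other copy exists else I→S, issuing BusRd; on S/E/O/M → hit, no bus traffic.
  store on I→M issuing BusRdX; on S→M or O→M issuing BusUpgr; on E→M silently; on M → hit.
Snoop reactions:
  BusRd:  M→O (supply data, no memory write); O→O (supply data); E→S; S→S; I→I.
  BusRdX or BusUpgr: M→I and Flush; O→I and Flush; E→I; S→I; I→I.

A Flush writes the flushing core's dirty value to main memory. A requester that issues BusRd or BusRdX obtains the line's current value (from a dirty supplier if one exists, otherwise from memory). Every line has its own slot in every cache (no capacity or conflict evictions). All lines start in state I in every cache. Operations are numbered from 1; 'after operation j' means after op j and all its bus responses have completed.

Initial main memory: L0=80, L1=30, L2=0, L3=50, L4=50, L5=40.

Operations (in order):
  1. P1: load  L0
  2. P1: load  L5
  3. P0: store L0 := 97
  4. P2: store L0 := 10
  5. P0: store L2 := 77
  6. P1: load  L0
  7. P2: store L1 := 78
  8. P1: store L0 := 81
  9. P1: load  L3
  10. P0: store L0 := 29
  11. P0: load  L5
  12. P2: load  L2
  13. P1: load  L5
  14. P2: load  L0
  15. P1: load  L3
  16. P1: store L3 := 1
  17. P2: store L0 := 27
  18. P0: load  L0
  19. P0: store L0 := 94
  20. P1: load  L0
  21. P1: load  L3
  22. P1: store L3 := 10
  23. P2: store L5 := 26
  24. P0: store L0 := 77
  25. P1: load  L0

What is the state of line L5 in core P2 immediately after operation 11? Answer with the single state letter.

[1] P1: load  L0 | P0:I, P1:E(80), P2:I | bus: BusRd
[2] P1: load  L5 | P0:I, P1:E(40), P2:I | bus: BusRd
[3] P0: store L0 := 97 | P0:M(97), P1:I, P2:I | bus: BusRdX
[4] P2: store L0 := 10 | P0:I, P1:I, P2:M(10) | bus: BusRdX,Flush
[5] P0: store L2 := 77 | P0:M(77), P1:I, P2:I | bus: BusRdX
[6] P1: load  L0 | P0:I, P1:S(10), P2:O(10) | bus: BusRd
[7] P2: store L1 := 78 | P0:I, P1:I, P2:M(78) | bus: BusRdX
[8] P1: store L0 := 81 | P0:I, P1:M(81), P2:I | bus: BusUpgr,Flush
[9] P1: load  L3 | P0:I, P1:E(50), P2:I | bus: BusRd
[10] P0: store L0 := 29 | P0:M(29), P1:I, P2:I | bus: BusRdX,Flush
[11] P0: load  L5 | P0:S(40), P1:S(40), P2:I | bus: BusRd
[12] P2: load  L2 | P0:O(77), P1:I, P2:S(77) | bus: BusRd
[13] P1: load  L5 | P0:S(40), P1:S(40), P2:I | bus: none
[14] P2: load  L0 | P0:O(29), P1:I, P2:S(29) | bus: BusRd
[15] P1: load  L3 | P0:I, P1:E(50), P2:I | bus: none
[16] P1: store L3 := 1 | P0:I, P1:M(1), P2:I | bus: none
[17] P2: store L0 := 27 | P0:I, P1:I, P2:M(27) | bus: BusUpgr,Flush
[18] P0: load  L0 | P0:S(27), P1:I, P2:O(27) | bus: BusRd
[19] P0: store L0 := 94 | P0:M(94), P1:I, P2:I | bus: BusUpgr,Flush
[20] P1: load  L0 | P0:O(94), P1:S(94), P2:I | bus: BusRd
[21] P1: load  L3 | P0:I, P1:M(1), P2:I | bus: none
[22] P1: store L3 := 10 | P0:I, P1:M(10), P2:I | bus: none
[23] P2: store L5 := 26 | P0:I, P1:I, P2:M(26) | bus: BusRdX
[24] P0: store L0 := 77 | P0:M(77), P1:I, P2:I | bus: BusUpgr
[25] P1: load  L0 | P0:O(77), P1:S(77), P2:I | bus: BusRd

state = I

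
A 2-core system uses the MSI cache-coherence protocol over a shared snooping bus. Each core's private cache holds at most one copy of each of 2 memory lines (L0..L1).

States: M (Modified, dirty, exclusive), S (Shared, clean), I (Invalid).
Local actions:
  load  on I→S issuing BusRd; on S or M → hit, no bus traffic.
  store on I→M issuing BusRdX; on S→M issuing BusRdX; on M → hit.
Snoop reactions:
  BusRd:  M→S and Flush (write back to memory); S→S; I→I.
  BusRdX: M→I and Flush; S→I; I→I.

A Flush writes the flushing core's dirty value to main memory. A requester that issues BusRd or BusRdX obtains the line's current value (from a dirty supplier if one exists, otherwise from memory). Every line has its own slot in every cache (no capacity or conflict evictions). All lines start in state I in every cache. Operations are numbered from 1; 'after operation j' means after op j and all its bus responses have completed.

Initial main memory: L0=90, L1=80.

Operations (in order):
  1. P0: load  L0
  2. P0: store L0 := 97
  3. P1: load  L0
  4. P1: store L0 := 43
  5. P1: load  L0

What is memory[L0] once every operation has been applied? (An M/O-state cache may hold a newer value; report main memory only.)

memory[L0] = 97

1. P0: load  L0  bus=[BusRd]  L0: P0=S P1=I  mem[L0]=90
2. P0: store L0 := 97  bus=[BusRdX]  L0: P0=M P1=I  mem[L0]=90
3. P1: load  L0  bus=[BusRd,Flush]  L0: P0=S P1=S  mem[L0]=97
4. P1: store L0 := 43  bus=[BusRdX]  L0: P0=I P1=M  mem[L0]=97
5. P1: load  L0  bus=[-]  L0: P0=I P1=M  mem[L0]=97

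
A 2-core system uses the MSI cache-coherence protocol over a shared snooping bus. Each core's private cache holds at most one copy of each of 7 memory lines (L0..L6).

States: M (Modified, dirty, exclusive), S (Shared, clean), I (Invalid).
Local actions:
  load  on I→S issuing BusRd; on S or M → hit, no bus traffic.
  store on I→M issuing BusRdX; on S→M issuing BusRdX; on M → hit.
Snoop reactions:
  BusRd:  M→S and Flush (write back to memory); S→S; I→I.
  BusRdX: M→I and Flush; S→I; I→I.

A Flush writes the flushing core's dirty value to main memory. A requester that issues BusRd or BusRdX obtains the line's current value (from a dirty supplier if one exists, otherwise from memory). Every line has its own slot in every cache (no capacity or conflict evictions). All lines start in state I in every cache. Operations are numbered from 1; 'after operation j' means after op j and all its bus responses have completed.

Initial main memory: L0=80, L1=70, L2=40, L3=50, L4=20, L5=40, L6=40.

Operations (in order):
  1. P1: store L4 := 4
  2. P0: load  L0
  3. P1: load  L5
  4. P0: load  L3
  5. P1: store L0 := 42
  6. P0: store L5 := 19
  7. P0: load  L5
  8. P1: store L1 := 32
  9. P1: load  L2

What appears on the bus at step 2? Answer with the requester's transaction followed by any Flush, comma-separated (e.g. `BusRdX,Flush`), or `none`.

[1] P1: store L4 := 4 | P0:I, P1:M(4) | bus: BusRdX
[2] P0: load  L0 | P0:S(80), P1:I | bus: BusRd
[3] P1: load  L5 | P0:I, P1:S(40) | bus: BusRd
[4] P0: load  L3 | P0:S(50), P1:I | bus: BusRd
[5] P1: store L0 := 42 | P0:I, P1:M(42) | bus: BusRdX
[6] P0: store L5 := 19 | P0:M(19), P1:I | bus: BusRdX
[7] P0: load  L5 | P0:M(19), P1:I | bus: none
[8] P1: store L1 := 32 | P0:I, P1:M(32) | bus: BusRdX
[9] P1: load  L2 | P0:I, P1:S(40) | bus: BusRd

bus = BusRd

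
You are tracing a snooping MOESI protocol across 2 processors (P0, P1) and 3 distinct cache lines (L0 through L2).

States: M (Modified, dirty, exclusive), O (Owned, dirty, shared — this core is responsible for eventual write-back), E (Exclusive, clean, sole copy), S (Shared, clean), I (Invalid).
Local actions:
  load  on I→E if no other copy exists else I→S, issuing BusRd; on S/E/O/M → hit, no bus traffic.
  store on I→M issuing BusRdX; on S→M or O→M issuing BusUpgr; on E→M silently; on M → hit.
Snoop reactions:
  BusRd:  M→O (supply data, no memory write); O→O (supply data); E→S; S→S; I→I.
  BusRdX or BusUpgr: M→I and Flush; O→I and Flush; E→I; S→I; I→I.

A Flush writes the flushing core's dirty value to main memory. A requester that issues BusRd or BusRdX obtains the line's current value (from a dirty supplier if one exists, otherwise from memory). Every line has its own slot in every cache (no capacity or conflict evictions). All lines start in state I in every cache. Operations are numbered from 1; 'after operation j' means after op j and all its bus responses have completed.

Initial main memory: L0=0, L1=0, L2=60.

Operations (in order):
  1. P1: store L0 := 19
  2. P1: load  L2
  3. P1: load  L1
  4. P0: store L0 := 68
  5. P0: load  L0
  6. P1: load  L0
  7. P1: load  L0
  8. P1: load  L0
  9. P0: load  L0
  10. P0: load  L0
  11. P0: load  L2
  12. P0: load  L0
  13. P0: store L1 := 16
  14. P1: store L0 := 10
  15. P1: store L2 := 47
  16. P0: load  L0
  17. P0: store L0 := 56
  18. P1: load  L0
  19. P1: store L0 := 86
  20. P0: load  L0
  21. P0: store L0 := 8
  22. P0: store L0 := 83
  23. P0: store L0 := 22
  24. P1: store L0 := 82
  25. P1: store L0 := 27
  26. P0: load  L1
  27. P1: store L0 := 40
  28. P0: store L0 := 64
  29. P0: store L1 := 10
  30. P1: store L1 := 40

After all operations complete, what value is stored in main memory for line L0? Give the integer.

memory[L0] = 40

[1] P1: store L0 := 19 | P0:I, P1:M(19) | bus: BusRdX
[2] P1: load  L2 | P0:I, P1:E(60) | bus: BusRd
[3] P1: load  L1 | P0:I, P1:E(0) | bus: BusRd
[4] P0: store L0 := 68 | P0:M(68), P1:I | bus: BusRdX,Flush
[5] P0: load  L0 | P0:M(68), P1:I | bus: none
[6] P1: load  L0 | P0:O(68), P1:S(68) | bus: BusRd
[7] P1: load  L0 | P0:O(68), P1:S(68) | bus: none
[8] P1: load  L0 | P0:O(68), P1:S(68) | bus: none
[9] P0: load  L0 | P0:O(68), P1:S(68) | bus: none
[10] P0: load  L0 | P0:O(68), P1:S(68) | bus: none
[11] P0: load  L2 | P0:S(60), P1:S(60) | bus: BusRd
[12] P0: load  L0 | P0:O(68), P1:S(68) | bus: none
[13] P0: store L1 := 16 | P0:M(16), P1:I | bus: BusRdX
[14] P1: store L0 := 10 | P0:I, P1:M(10) | bus: BusUpgr,Flush
[15] P1: store L2 := 47 | P0:I, P1:M(47) | bus: BusUpgr
[16] P0: load  L0 | P0:S(10), P1:O(10) | bus: BusRd
[17] P0: store L0 := 56 | P0:M(56), P1:I | bus: BusUpgr,Flush
[18] P1: load  L0 | P0:O(56), P1:S(56) | bus: BusRd
[19] P1: store L0 := 86 | P0:I, P1:M(86) | bus: BusUpgr,Flush
[20] P0: load  L0 | P0:S(86), P1:O(86) | bus: BusRd
[21] P0: store L0 := 8 | P0:M(8), P1:I | bus: BusUpgr,Flush
[22] P0: store L0 := 83 | P0:M(83), P1:I | bus: none
[23] P0: store L0 := 22 | P0:M(22), P1:I | bus: none
[24] P1: store L0 := 82 | P0:I, P1:M(82) | bus: BusRdX,Flush
[25] P1: store L0 := 27 | P0:I, P1:M(27) | bus: none
[26] P0: load  L1 | P0:M(16), P1:I | bus: none
[27] P1: store L0 := 40 | P0:I, P1:M(40) | bus: none
[28] P0: store L0 := 64 | P0:M(64), P1:I | bus: BusRdX,Flush
[29] P0: store L1 := 10 | P0:M(10), P1:I | bus: none
[30] P1: store L1 := 40 | P0:I, P1:M(40) | bus: BusRdX,Flush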